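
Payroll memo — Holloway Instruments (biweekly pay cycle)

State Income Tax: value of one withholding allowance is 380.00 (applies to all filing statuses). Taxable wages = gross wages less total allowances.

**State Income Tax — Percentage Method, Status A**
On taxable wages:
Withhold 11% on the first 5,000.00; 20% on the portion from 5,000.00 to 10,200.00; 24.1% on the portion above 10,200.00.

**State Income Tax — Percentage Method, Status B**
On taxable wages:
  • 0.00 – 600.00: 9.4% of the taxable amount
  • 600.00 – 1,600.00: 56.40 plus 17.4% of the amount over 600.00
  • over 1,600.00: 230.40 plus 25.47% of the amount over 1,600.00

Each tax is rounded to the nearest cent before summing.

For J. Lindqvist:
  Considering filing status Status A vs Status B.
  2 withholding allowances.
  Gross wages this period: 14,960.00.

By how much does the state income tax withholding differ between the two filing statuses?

885.62

State Income Tax (Status A): taxable = 14,960.00 − 2×380.00 = 14,200.00
  1,590.00 + 24.1% × (14,200.00 − 10,200.00) = 1,590.00 + 24.1% × 4,000.00 = 2,554.00
State Income Tax (Status B): taxable = 14,960.00 − 2×380.00 = 14,200.00
  230.40 + 25.47% × (14,200.00 − 1,600.00) = 230.40 + 25.47% × 12,600.00 = 3,439.62
Difference: |2,554.00 − 3,439.62| = 885.62 (higher under Status B)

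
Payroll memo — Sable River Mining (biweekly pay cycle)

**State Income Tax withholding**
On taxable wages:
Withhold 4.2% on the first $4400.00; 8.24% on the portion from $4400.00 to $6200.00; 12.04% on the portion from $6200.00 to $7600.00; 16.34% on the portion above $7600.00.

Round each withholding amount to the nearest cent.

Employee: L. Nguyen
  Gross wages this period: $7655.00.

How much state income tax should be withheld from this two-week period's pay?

State Income Tax: taxable = $7655.00
  $501.68 + 16.34% × ($7655.00 − $7600.00) = $501.68 + 16.34% × $55.00 = $510.67

$510.67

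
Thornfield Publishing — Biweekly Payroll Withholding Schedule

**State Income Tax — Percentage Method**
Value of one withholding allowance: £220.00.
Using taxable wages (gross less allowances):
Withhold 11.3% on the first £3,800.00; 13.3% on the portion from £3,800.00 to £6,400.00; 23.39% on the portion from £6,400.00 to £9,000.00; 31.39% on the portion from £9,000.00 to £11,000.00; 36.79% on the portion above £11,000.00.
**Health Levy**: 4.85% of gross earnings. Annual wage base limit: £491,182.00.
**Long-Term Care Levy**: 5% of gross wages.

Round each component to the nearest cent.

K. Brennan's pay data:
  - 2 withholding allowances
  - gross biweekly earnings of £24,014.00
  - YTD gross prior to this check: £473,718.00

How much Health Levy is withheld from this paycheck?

Health Levy: cap £491,182.00 − YTD £473,718.00 = £17,464.00 subject; 4.85% × £17,464.00 = £847.00

£847.00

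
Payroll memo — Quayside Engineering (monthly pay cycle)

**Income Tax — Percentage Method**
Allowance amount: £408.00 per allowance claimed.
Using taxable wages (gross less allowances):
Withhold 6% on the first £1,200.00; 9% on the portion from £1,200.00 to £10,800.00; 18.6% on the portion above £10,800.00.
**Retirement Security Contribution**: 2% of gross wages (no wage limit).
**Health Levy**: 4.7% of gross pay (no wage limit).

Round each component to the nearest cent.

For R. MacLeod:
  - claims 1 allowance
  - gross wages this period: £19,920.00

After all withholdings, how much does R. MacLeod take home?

Income Tax: taxable = £19,920.00 − 1×£408.00 = £19,512.00
  £936.00 + 18.6% × (£19,512.00 − £10,800.00) = £936.00 + 18.6% × £8,712.00 = £2,556.43
Retirement Security Contribution: 2% × £19,920.00 = £398.40
Health Levy: 4.7% × £19,920.00 = £936.24
Total withheld: £2,556.43 + £398.40 + £936.24 = £3,891.07
Net pay: £19,920.00 − £3,891.07 = £16,028.93

£16,028.93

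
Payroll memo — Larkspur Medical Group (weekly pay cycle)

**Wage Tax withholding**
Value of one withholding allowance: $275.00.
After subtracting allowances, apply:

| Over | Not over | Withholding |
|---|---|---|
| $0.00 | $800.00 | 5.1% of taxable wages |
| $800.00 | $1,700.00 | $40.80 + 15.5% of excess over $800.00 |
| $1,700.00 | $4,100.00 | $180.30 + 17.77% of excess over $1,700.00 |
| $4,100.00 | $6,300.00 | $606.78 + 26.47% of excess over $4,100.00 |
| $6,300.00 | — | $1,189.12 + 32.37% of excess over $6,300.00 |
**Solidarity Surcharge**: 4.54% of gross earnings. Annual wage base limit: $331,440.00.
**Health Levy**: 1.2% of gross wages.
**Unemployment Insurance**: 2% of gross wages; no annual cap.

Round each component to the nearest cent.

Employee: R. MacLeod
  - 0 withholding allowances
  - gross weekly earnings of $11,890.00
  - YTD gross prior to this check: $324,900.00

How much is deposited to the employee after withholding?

$8,214.00

Wage Tax: taxable = $11,890.00
  $1,189.12 + 32.37% × ($11,890.00 − $6,300.00) = $1,189.12 + 32.37% × $5,590.00 = $2,998.60
Solidarity Surcharge: cap $331,440.00 − YTD $324,900.00 = $6,540.00 subject; 4.54% × $6,540.00 = $296.92
Health Levy: 1.2% × $11,890.00 = $142.68
Unemployment Insurance: 2% × $11,890.00 = $237.80
Total withheld: $2,998.60 + $296.92 + $142.68 + $237.80 = $3,676.00
Net pay: $11,890.00 − $3,676.00 = $8,214.00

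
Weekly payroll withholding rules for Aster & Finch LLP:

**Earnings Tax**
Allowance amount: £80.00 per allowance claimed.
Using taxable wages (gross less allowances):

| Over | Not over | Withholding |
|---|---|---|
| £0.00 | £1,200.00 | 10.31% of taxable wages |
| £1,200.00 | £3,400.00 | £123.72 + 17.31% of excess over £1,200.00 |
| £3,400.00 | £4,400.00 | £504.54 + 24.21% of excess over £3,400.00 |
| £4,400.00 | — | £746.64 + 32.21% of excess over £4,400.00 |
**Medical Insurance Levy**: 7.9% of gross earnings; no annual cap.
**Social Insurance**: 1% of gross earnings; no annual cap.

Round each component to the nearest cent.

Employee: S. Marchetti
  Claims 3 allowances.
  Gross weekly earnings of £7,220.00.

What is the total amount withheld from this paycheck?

Earnings Tax: taxable = £7,220.00 − 3×£80.00 = £6,980.00
  £746.64 + 32.21% × (£6,980.00 − £4,400.00) = £746.64 + 32.21% × £2,580.00 = £1,577.66
Medical Insurance Levy: 7.9% × £7,220.00 = £570.38
Social Insurance: 1% × £7,220.00 = £72.20
Total: £1,577.66 + £570.38 + £72.20 = £2,220.24

£2,220.24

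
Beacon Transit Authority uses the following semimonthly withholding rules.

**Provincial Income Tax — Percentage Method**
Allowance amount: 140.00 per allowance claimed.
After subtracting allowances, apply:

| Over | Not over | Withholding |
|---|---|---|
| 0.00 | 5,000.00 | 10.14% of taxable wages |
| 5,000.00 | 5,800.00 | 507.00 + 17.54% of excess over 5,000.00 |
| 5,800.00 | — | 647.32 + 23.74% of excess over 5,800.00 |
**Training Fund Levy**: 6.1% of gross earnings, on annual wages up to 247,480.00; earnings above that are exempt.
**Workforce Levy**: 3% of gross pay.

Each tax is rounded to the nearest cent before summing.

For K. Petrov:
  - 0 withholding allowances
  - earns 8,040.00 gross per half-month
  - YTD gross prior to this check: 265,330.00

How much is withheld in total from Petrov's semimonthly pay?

1,420.30

Provincial Income Tax: taxable = 8,040.00
  647.32 + 23.74% × (8,040.00 − 5,800.00) = 647.32 + 23.74% × 2,240.00 = 1,179.10
Training Fund Levy: YTD 265,330.00 ≥ cap 247,480.00 → 0.00
Workforce Levy: 3% × 8,040.00 = 241.20
Total: 1,179.10 + 0.00 + 241.20 = 1,420.30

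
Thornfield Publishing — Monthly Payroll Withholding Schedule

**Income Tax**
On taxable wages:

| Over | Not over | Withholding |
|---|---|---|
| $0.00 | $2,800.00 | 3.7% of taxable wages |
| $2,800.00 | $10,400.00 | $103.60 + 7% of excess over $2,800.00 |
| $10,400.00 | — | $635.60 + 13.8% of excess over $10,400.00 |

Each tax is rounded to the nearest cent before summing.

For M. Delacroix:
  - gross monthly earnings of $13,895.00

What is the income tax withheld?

$1,117.91

Income Tax: taxable = $13,895.00
  $635.60 + 13.8% × ($13,895.00 − $10,400.00) = $635.60 + 13.8% × $3,495.00 = $1,117.91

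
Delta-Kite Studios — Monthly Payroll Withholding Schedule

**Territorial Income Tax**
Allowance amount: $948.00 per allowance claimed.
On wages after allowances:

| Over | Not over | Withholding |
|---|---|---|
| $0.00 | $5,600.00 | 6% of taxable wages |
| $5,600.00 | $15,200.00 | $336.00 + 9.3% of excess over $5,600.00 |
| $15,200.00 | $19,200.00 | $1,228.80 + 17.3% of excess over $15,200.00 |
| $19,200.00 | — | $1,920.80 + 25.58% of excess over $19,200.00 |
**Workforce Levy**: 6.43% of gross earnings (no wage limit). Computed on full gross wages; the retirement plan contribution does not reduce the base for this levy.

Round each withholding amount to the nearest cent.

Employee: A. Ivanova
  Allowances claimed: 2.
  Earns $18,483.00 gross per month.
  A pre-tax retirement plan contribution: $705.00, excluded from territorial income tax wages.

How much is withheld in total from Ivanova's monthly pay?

Territorial Income Tax: taxable = $18,483.00 − $705.00 − 2×$948.00 = $15,882.00
  $1,228.80 + 17.3% × ($15,882.00 − $15,200.00) = $1,228.80 + 17.3% × $682.00 = $1,346.79
Workforce Levy: 6.43% × $18,483.00 = $1,188.46
Total: $1,346.79 + $1,188.46 = $2,535.25

$2,535.25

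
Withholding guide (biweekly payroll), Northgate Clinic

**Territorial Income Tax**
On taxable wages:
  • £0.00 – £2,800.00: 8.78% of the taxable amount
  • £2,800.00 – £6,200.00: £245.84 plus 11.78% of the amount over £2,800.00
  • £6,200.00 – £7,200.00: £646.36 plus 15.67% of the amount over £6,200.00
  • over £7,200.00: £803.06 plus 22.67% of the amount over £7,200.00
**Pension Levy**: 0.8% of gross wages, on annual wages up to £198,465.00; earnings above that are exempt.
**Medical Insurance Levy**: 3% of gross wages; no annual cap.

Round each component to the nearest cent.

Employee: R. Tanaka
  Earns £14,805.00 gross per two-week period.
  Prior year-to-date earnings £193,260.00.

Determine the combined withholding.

Territorial Income Tax: taxable = £14,805.00
  £803.06 + 22.67% × (£14,805.00 − £7,200.00) = £803.06 + 22.67% × £7,605.00 = £2,527.11
Pension Levy: cap £198,465.00 − YTD £193,260.00 = £5,205.00 subject; 0.8% × £5,205.00 = £41.64
Medical Insurance Levy: 3% × £14,805.00 = £444.15
Total: £2,527.11 + £41.64 + £444.15 = £3,012.90

£3,012.90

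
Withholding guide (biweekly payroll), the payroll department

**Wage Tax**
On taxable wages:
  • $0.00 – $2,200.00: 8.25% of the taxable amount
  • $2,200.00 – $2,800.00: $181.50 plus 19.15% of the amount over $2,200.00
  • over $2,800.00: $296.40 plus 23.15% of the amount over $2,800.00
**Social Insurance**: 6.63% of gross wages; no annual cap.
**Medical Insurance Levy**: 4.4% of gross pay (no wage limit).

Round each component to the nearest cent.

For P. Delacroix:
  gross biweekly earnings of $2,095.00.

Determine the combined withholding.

$403.92

Wage Tax: taxable = $2,095.00
  8.25% × $2,095.00 = $172.84
Social Insurance: 6.63% × $2,095.00 = $138.90
Medical Insurance Levy: 4.4% × $2,095.00 = $92.18
Total: $172.84 + $138.90 + $92.18 = $403.92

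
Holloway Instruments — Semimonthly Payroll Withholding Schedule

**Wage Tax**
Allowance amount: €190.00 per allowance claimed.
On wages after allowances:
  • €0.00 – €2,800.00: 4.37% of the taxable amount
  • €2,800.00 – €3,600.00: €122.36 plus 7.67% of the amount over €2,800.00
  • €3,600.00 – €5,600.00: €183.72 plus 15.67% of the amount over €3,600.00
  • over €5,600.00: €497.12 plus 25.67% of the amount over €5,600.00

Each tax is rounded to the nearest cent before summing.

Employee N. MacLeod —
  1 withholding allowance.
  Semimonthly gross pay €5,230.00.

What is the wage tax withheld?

€409.37

Wage Tax: taxable = €5,230.00 − 1×€190.00 = €5,040.00
  €183.72 + 15.67% × (€5,040.00 − €3,600.00) = €183.72 + 15.67% × €1,440.00 = €409.37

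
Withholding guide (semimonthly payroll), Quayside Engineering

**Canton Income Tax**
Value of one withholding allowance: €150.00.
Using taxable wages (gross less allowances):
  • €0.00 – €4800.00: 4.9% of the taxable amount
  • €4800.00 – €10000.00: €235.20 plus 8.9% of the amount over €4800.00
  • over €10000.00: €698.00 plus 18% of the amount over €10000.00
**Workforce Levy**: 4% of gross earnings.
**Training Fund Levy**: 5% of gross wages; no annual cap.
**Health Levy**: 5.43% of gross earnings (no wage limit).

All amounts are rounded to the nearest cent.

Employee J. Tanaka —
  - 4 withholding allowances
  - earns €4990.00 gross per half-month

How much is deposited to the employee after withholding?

€4054.83

Canton Income Tax: taxable = €4990.00 − 4×€150.00 = €4390.00
  4.9% × €4390.00 = €215.11
Workforce Levy: 4% × €4990.00 = €199.60
Training Fund Levy: 5% × €4990.00 = €249.50
Health Levy: 5.43% × €4990.00 = €270.96
Total withheld: €215.11 + €199.60 + €249.50 + €270.96 = €935.17
Net pay: €4990.00 − €935.17 = €4054.83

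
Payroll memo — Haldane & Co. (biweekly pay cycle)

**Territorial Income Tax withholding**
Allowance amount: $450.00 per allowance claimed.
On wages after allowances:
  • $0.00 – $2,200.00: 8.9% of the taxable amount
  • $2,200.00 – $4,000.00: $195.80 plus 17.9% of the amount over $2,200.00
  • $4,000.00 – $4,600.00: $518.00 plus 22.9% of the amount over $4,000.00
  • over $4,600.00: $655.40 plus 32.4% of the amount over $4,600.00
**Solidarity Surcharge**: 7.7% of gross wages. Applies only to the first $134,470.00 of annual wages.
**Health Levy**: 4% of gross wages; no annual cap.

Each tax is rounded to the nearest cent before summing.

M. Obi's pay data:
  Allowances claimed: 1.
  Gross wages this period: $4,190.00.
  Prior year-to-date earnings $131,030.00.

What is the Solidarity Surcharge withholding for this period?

$264.88

Solidarity Surcharge: cap $134,470.00 − YTD $131,030.00 = $3,440.00 subject; 7.7% × $3,440.00 = $264.88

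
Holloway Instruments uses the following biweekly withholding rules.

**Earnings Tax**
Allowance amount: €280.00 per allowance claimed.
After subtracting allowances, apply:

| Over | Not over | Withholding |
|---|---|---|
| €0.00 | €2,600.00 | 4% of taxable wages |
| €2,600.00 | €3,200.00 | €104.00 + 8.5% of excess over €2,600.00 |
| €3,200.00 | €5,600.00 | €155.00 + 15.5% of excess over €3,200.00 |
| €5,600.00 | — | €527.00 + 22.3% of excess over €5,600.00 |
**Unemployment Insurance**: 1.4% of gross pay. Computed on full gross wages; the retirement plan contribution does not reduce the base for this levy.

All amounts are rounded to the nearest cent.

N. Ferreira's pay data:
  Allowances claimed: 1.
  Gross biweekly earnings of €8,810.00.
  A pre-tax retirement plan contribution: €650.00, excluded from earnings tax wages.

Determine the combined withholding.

€1,158.78

Earnings Tax: taxable = €8,810.00 − €650.00 − 1×€280.00 = €7,880.00
  €527.00 + 22.3% × (€7,880.00 − €5,600.00) = €527.00 + 22.3% × €2,280.00 = €1,035.44
Unemployment Insurance: 1.4% × €8,810.00 = €123.34
Total: €1,035.44 + €123.34 = €1,158.78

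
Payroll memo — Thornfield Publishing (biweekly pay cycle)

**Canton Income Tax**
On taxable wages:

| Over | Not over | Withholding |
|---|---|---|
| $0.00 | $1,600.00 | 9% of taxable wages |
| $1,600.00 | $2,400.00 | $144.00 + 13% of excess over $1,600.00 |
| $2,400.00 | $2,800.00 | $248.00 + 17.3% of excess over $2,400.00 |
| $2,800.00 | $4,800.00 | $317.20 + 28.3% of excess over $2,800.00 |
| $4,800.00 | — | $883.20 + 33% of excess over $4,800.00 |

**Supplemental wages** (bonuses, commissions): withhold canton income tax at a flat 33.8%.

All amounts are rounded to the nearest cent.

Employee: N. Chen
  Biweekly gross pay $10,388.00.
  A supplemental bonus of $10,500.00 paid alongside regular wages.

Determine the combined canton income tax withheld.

$6,276.24

Canton Income Tax: taxable = $10,388.00
  $883.20 + 33% × ($10,388.00 − $4,800.00) = $883.20 + 33% × $5,588.00 = $2,727.24
Supplemental (33.8% flat on bonus): 33.8% × $10,500.00 = $3,549.00
Total canton income tax: $2,727.24 + $3,549.00 = $6,276.24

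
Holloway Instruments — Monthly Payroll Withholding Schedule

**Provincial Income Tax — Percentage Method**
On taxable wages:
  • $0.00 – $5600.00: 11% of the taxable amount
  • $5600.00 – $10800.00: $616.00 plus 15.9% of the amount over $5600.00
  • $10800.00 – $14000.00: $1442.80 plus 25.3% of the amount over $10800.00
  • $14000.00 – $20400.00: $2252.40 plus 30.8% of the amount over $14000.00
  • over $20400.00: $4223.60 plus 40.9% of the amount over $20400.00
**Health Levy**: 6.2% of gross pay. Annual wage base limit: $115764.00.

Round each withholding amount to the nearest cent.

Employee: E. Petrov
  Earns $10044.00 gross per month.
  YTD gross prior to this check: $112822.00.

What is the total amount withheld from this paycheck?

Provincial Income Tax: taxable = $10044.00
  $616.00 + 15.9% × ($10044.00 − $5600.00) = $616.00 + 15.9% × $4444.00 = $1322.60
Health Levy: cap $115764.00 − YTD $112822.00 = $2942.00 subject; 6.2% × $2942.00 = $182.40
Total: $1322.60 + $182.40 = $1505.00

$1505.00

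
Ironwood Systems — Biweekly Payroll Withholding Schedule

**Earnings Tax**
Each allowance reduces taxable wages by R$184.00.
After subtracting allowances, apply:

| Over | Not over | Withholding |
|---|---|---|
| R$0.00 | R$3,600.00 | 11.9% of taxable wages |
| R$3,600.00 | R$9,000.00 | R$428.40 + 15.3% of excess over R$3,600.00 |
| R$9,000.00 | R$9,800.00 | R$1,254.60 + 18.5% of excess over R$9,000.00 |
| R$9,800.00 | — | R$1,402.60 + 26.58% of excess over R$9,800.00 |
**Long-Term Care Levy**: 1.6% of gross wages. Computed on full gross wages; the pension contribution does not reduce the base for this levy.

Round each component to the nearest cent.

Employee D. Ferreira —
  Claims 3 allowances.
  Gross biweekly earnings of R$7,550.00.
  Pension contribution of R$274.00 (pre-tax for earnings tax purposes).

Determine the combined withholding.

Earnings Tax: taxable = R$7,550.00 − R$274.00 − 3×R$184.00 = R$6,724.00
  R$428.40 + 15.3% × (R$6,724.00 − R$3,600.00) = R$428.40 + 15.3% × R$3,124.00 = R$906.37
Long-Term Care Levy: 1.6% × R$7,550.00 = R$120.80
Total: R$906.37 + R$120.80 = R$1,027.17

R$1,027.17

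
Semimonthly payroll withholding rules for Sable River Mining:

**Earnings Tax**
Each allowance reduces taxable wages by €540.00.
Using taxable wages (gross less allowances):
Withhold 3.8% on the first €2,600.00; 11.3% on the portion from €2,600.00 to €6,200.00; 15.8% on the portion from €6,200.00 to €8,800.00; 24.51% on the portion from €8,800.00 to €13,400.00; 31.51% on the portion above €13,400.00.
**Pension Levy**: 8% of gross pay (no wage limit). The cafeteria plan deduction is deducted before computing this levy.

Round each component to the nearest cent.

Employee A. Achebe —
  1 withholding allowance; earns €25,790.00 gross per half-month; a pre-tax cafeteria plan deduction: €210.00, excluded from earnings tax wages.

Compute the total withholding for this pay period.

€7,758.02

Earnings Tax: taxable = €25,790.00 − €210.00 − 1×€540.00 = €25,040.00
  €2,043.86 + 31.51% × (€25,040.00 − €13,400.00) = €2,043.86 + 31.51% × €11,640.00 = €5,711.62
Pension Levy: 8% × €25,580.00 = €2,046.40
Total: €5,711.62 + €2,046.40 = €7,758.02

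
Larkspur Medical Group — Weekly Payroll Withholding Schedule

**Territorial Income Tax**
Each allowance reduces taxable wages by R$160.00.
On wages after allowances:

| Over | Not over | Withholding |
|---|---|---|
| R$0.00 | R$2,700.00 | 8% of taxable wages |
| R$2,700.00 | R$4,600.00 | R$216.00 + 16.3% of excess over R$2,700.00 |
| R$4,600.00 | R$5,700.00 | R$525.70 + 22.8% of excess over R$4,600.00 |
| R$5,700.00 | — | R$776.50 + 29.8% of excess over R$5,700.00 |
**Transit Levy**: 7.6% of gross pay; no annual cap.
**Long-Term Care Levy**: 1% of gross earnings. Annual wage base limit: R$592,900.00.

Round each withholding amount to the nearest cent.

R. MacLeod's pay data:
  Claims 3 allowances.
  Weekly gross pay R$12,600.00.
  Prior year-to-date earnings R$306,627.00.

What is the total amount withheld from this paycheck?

R$3,773.26

Territorial Income Tax: taxable = R$12,600.00 − 3×R$160.00 = R$12,120.00
  R$776.50 + 29.8% × (R$12,120.00 − R$5,700.00) = R$776.50 + 29.8% × R$6,420.00 = R$2,689.66
Transit Levy: 7.6% × R$12,600.00 = R$957.60
Long-Term Care Levy: 1% × R$12,600.00 = R$126.00
Total: R$2,689.66 + R$957.60 + R$126.00 = R$3,773.26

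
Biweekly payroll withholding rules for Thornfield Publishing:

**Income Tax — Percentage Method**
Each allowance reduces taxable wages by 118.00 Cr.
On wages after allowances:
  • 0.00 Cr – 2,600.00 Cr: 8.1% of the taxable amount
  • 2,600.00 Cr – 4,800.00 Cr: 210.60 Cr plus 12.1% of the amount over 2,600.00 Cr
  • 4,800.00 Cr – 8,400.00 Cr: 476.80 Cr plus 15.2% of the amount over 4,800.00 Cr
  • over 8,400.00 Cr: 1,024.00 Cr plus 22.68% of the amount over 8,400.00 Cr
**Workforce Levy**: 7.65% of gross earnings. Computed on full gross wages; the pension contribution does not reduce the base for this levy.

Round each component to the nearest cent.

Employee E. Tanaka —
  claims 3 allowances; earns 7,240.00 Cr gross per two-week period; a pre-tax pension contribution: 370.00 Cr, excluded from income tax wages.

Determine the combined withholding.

Income Tax: taxable = 7,240.00 Cr − 370.00 Cr − 3×118.00 Cr = 6,516.00 Cr
  476.80 Cr + 15.2% × (6,516.00 Cr − 4,800.00 Cr) = 476.80 Cr + 15.2% × 1,716.00 Cr = 737.63 Cr
Workforce Levy: 7.65% × 7,240.00 Cr = 553.86 Cr
Total: 737.63 Cr + 553.86 Cr = 1,291.49 Cr

1,291.49 Cr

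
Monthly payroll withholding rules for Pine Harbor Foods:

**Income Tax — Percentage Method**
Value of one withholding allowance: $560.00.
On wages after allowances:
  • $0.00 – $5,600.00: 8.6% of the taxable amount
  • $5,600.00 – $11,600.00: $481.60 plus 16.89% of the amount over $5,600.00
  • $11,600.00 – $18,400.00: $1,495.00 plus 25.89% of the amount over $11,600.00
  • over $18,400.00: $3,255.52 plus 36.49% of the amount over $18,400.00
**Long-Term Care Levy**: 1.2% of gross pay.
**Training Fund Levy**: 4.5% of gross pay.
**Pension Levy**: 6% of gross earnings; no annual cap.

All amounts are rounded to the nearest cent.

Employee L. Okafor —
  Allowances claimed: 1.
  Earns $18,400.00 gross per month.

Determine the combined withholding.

$5,263.34

Income Tax: taxable = $18,400.00 − 1×$560.00 = $17,840.00
  $1,495.00 + 25.89% × ($17,840.00 − $11,600.00) = $1,495.00 + 25.89% × $6,240.00 = $3,110.54
Long-Term Care Levy: 1.2% × $18,400.00 = $220.80
Training Fund Levy: 4.5% × $18,400.00 = $828.00
Pension Levy: 6% × $18,400.00 = $1,104.00
Total: $3,110.54 + $220.80 + $828.00 + $1,104.00 = $5,263.34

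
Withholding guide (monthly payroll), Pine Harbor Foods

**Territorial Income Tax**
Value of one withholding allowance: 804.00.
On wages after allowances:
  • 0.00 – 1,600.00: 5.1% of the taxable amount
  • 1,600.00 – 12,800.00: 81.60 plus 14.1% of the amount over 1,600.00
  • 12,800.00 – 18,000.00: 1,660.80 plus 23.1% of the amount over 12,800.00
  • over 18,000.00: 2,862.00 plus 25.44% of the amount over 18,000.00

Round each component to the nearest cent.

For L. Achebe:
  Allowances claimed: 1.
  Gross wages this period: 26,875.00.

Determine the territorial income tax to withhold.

4,915.26

Territorial Income Tax: taxable = 26,875.00 − 1×804.00 = 26,071.00
  2,862.00 + 25.44% × (26,071.00 − 18,000.00) = 2,862.00 + 25.44% × 8,071.00 = 4,915.26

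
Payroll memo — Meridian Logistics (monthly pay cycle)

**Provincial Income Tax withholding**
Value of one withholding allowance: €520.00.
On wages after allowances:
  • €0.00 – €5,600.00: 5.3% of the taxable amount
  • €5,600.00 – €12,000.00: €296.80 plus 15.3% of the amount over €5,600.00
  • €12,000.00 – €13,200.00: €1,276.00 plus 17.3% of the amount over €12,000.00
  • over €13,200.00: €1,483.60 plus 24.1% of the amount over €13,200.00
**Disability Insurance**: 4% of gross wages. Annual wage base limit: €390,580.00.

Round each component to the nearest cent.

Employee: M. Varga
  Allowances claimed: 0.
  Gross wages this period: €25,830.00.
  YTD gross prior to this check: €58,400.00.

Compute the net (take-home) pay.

€20,269.37

Provincial Income Tax: taxable = €25,830.00
  €1,483.60 + 24.1% × (€25,830.00 − €13,200.00) = €1,483.60 + 24.1% × €12,630.00 = €4,527.43
Disability Insurance: 4% × €25,830.00 = €1,033.20
Total withheld: €4,527.43 + €1,033.20 = €5,560.63
Net pay: €25,830.00 − €5,560.63 = €20,269.37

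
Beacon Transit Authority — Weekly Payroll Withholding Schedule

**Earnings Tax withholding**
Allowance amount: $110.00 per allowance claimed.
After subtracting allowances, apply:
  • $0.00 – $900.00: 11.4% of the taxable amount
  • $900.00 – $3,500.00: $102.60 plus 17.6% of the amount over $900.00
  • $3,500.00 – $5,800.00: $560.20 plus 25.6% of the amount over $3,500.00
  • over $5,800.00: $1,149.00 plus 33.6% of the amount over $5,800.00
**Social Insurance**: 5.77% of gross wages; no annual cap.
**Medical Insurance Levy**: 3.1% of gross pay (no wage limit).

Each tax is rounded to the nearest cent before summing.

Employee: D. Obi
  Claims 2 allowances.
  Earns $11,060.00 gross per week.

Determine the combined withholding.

$3,823.46

Earnings Tax: taxable = $11,060.00 − 2×$110.00 = $10,840.00
  $1,149.00 + 33.6% × ($10,840.00 − $5,800.00) = $1,149.00 + 33.6% × $5,040.00 = $2,842.44
Social Insurance: 5.77% × $11,060.00 = $638.16
Medical Insurance Levy: 3.1% × $11,060.00 = $342.86
Total: $2,842.44 + $638.16 + $342.86 = $3,823.46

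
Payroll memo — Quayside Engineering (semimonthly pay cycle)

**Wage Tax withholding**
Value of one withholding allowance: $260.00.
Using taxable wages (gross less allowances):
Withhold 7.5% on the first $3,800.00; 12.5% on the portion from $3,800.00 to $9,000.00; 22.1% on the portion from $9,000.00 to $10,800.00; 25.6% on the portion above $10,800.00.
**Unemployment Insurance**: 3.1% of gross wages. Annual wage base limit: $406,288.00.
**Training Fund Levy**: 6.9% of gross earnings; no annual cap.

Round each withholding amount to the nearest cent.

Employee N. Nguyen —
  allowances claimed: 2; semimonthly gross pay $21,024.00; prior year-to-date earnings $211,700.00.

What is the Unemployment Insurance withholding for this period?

$651.74

Unemployment Insurance: 3.1% × $21,024.00 = $651.74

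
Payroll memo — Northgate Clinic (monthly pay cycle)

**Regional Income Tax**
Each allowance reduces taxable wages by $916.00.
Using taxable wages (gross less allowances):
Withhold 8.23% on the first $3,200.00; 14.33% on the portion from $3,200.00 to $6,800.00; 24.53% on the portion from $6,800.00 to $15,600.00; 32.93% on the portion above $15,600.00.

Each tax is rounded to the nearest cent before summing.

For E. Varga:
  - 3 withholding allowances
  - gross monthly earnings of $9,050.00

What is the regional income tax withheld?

$707.88

Regional Income Tax: taxable = $9,050.00 − 3×$916.00 = $6,302.00
  $263.36 + 14.33% × ($6,302.00 − $3,200.00) = $263.36 + 14.33% × $3,102.00 = $707.88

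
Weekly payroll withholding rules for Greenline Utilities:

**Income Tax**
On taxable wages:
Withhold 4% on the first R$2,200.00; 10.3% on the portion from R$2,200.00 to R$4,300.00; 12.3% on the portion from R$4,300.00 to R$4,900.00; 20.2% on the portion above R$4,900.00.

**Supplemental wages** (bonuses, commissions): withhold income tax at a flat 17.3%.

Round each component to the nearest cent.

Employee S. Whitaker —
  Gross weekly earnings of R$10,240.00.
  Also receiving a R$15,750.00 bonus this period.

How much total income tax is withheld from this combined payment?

R$4,181.53

Income Tax: taxable = R$10,240.00
  R$378.10 + 20.2% × (R$10,240.00 − R$4,900.00) = R$378.10 + 20.2% × R$5,340.00 = R$1,456.78
Supplemental (17.3% flat on bonus): 17.3% × R$15,750.00 = R$2,724.75
Total income tax: R$1,456.78 + R$2,724.75 = R$4,181.53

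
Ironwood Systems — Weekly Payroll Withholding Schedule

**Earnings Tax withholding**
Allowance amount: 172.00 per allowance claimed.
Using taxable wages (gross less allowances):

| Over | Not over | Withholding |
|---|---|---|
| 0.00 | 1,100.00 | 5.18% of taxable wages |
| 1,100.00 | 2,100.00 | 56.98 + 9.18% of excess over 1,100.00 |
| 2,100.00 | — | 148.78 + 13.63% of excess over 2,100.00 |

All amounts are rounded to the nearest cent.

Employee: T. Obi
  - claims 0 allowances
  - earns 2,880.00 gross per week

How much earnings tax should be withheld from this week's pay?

Earnings Tax: taxable = 2,880.00
  148.78 + 13.63% × (2,880.00 − 2,100.00) = 148.78 + 13.63% × 780.00 = 255.09

255.09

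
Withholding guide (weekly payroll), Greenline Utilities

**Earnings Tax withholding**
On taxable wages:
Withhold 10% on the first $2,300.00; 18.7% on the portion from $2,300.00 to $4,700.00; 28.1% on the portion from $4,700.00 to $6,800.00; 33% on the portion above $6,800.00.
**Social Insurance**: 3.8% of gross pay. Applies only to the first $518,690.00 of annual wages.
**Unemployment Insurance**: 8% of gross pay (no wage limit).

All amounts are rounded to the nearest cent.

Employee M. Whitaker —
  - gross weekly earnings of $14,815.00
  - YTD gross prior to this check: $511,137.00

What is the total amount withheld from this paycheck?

Earnings Tax: taxable = $14,815.00
  $1,268.90 + 33% × ($14,815.00 − $6,800.00) = $1,268.90 + 33% × $8,015.00 = $3,913.85
Social Insurance: cap $518,690.00 − YTD $511,137.00 = $7,553.00 subject; 3.8% × $7,553.00 = $287.01
Unemployment Insurance: 8% × $14,815.00 = $1,185.20
Total: $3,913.85 + $287.01 + $1,185.20 = $5,386.06

$5,386.06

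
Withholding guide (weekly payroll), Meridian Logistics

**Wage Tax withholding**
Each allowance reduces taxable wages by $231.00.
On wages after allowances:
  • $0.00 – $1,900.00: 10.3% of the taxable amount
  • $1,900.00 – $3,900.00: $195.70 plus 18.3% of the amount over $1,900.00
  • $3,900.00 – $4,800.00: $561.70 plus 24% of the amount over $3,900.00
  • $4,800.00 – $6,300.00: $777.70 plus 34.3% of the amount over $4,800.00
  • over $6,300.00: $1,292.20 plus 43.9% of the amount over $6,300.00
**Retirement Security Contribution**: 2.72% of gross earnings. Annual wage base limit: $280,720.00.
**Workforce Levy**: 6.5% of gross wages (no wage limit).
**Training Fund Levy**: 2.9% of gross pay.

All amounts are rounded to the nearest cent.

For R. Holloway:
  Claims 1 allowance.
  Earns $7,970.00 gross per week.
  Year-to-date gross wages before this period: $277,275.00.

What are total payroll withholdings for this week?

$2,766.80

Wage Tax: taxable = $7,970.00 − 1×$231.00 = $7,739.00
  $1,292.20 + 43.9% × ($7,739.00 − $6,300.00) = $1,292.20 + 43.9% × $1,439.00 = $1,923.92
Retirement Security Contribution: cap $280,720.00 − YTD $277,275.00 = $3,445.00 subject; 2.72% × $3,445.00 = $93.70
Workforce Levy: 6.5% × $7,970.00 = $518.05
Training Fund Levy: 2.9% × $7,970.00 = $231.13
Total: $1,923.92 + $93.70 + $518.05 + $231.13 = $2,766.80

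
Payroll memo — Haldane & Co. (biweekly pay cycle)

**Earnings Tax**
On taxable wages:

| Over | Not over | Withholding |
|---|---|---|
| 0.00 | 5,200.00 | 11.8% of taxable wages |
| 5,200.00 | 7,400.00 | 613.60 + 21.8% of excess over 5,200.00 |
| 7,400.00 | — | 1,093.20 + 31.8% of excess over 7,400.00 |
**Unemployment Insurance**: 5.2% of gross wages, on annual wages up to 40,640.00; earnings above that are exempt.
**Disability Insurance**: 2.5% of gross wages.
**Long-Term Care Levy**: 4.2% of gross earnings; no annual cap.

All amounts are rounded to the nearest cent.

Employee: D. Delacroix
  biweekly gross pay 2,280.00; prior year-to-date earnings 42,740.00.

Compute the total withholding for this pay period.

421.80

Earnings Tax: taxable = 2,280.00
  11.8% × 2,280.00 = 269.04
Unemployment Insurance: YTD 42,740.00 ≥ cap 40,640.00 → 0.00
Disability Insurance: 2.5% × 2,280.00 = 57.00
Long-Term Care Levy: 4.2% × 2,280.00 = 95.76
Total: 269.04 + 0.00 + 57.00 + 95.76 = 421.80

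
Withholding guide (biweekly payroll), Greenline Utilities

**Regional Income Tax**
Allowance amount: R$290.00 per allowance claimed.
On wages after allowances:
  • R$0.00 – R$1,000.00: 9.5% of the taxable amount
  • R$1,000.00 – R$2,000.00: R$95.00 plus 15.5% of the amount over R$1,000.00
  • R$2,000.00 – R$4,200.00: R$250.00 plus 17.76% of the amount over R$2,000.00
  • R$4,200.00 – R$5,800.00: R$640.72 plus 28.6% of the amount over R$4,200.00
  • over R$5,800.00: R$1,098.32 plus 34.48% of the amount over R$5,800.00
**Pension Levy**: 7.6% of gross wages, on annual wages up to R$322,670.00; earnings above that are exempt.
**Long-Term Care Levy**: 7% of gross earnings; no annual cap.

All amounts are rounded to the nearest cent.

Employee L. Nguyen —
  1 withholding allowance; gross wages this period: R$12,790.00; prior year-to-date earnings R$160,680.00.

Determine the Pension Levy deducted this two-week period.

Pension Levy: 7.6% × R$12,790.00 = R$972.04

R$972.04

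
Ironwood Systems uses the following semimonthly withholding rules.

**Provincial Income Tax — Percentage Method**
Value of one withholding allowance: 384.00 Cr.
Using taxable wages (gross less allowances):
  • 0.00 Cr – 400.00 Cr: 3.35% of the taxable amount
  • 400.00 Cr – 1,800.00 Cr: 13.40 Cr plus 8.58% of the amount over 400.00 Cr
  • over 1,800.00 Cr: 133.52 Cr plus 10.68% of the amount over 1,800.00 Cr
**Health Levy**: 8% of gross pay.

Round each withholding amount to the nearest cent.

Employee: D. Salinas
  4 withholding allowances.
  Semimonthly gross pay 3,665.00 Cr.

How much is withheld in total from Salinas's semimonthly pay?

Provincial Income Tax: taxable = 3,665.00 Cr − 4×384.00 Cr = 2,129.00 Cr
  133.52 Cr + 10.68% × (2,129.00 Cr − 1,800.00 Cr) = 133.52 Cr + 10.68% × 329.00 Cr = 168.66 Cr
Health Levy: 8% × 3,665.00 Cr = 293.20 Cr
Total: 168.66 Cr + 293.20 Cr = 461.86 Cr

461.86 Cr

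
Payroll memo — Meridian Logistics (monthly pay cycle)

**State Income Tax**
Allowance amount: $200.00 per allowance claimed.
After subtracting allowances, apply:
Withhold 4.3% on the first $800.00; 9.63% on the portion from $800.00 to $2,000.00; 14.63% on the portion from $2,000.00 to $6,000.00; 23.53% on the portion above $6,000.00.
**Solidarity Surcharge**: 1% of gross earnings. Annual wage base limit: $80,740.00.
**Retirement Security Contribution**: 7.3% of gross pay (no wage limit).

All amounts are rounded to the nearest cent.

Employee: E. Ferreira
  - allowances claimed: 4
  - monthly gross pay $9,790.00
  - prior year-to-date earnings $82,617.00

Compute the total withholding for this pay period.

State Income Tax: taxable = $9,790.00 − 4×$200.00 = $8,990.00
  $735.16 + 23.53% × ($8,990.00 − $6,000.00) = $735.16 + 23.53% × $2,990.00 = $1,438.71
Solidarity Surcharge: YTD $82,617.00 ≥ cap $80,740.00 → $0.00
Retirement Security Contribution: 7.3% × $9,790.00 = $714.67
Total: $1,438.71 + $0.00 + $714.67 = $2,153.38

$2,153.38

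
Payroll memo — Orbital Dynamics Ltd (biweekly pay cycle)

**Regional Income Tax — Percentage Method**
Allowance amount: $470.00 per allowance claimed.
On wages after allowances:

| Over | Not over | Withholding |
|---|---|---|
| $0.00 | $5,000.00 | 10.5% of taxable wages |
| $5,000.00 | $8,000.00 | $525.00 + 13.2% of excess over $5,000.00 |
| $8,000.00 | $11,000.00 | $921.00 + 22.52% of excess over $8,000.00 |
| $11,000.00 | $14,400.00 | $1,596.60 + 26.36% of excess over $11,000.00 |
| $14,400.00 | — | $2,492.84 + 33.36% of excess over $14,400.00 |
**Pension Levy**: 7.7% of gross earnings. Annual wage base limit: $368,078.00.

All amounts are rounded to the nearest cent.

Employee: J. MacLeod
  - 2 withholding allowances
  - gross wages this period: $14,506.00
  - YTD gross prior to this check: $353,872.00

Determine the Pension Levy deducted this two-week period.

Pension Levy: cap $368,078.00 − YTD $353,872.00 = $14,206.00 subject; 7.7% × $14,206.00 = $1,093.86

$1,093.86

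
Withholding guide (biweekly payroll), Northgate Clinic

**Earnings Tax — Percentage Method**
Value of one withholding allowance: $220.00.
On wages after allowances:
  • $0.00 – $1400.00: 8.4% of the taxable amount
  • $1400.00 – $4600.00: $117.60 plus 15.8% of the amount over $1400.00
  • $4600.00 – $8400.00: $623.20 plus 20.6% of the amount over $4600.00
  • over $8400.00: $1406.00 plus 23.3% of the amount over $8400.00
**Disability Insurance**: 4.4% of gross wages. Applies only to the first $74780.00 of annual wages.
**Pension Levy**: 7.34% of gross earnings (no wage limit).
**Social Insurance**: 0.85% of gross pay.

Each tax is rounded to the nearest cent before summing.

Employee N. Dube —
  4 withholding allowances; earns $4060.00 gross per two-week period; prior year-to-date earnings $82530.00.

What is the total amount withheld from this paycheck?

Earnings Tax: taxable = $4060.00 − 4×$220.00 = $3180.00
  $117.60 + 15.8% × ($3180.00 − $1400.00) = $117.60 + 15.8% × $1780.00 = $398.84
Disability Insurance: YTD $82530.00 ≥ cap $74780.00 → $0.00
Pension Levy: 7.34% × $4060.00 = $298.00
Social Insurance: 0.85% × $4060.00 = $34.51
Total: $398.84 + $0.00 + $298.00 + $34.51 = $731.35

$731.35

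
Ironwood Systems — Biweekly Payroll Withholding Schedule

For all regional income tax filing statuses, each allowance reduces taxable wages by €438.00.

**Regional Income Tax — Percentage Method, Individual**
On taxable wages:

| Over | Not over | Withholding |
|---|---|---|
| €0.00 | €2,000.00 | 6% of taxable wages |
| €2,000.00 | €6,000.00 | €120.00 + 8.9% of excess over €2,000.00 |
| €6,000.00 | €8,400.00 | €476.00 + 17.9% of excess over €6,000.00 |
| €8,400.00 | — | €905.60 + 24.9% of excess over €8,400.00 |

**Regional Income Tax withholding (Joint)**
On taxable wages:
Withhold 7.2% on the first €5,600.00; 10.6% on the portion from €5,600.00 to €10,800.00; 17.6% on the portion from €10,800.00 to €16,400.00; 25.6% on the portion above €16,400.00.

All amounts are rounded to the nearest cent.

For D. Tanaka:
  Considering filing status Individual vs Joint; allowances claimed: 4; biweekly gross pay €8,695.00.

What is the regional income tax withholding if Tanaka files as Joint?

€545.56

Regional Income Tax (Joint): taxable = €8,695.00 − 4×€438.00 = €6,943.00
  €403.20 + 10.6% × (€6,943.00 − €5,600.00) = €403.20 + 10.6% × €1,343.00 = €545.56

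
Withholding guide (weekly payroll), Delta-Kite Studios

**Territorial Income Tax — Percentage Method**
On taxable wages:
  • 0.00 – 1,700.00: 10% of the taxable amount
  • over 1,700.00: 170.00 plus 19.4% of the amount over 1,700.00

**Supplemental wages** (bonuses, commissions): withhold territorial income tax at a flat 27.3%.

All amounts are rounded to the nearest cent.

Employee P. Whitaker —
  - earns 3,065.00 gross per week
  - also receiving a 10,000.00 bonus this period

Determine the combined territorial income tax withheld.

Territorial Income Tax: taxable = 3,065.00
  170.00 + 19.4% × (3,065.00 − 1,700.00) = 170.00 + 19.4% × 1,365.00 = 434.81
Supplemental (27.3% flat on bonus): 27.3% × 10,000.00 = 2,730.00
Total territorial income tax: 434.81 + 2,730.00 = 3,164.81

3,164.81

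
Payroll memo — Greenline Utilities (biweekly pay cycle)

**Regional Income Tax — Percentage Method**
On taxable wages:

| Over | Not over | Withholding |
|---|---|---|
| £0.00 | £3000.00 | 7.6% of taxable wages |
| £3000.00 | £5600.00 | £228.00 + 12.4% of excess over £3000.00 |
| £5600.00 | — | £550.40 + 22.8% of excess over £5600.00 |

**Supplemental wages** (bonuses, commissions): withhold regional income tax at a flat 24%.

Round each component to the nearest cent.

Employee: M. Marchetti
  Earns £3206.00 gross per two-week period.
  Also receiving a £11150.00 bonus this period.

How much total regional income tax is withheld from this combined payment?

Regional Income Tax: taxable = £3206.00
  £228.00 + 12.4% × (£3206.00 − £3000.00) = £228.00 + 12.4% × £206.00 = £253.54
Supplemental (24% flat on bonus): 24% × £11150.00 = £2676.00
Total regional income tax: £253.54 + £2676.00 = £2929.54

£2929.54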